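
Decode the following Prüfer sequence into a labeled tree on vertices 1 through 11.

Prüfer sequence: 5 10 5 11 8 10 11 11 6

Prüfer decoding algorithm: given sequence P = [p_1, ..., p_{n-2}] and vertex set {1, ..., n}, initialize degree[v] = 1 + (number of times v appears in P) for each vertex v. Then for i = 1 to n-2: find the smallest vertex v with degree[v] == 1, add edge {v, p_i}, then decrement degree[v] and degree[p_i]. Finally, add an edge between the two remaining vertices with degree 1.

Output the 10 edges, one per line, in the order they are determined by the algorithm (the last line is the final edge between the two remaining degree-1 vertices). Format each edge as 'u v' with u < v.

Initial degrees: {1:1, 2:1, 3:1, 4:1, 5:3, 6:2, 7:1, 8:2, 9:1, 10:3, 11:4}
Step 1: smallest deg-1 vertex = 1, p_1 = 5. Add edge {1,5}. Now deg[1]=0, deg[5]=2.
Step 2: smallest deg-1 vertex = 2, p_2 = 10. Add edge {2,10}. Now deg[2]=0, deg[10]=2.
Step 3: smallest deg-1 vertex = 3, p_3 = 5. Add edge {3,5}. Now deg[3]=0, deg[5]=1.
Step 4: smallest deg-1 vertex = 4, p_4 = 11. Add edge {4,11}. Now deg[4]=0, deg[11]=3.
Step 5: smallest deg-1 vertex = 5, p_5 = 8. Add edge {5,8}. Now deg[5]=0, deg[8]=1.
Step 6: smallest deg-1 vertex = 7, p_6 = 10. Add edge {7,10}. Now deg[7]=0, deg[10]=1.
Step 7: smallest deg-1 vertex = 8, p_7 = 11. Add edge {8,11}. Now deg[8]=0, deg[11]=2.
Step 8: smallest deg-1 vertex = 9, p_8 = 11. Add edge {9,11}. Now deg[9]=0, deg[11]=1.
Step 9: smallest deg-1 vertex = 10, p_9 = 6. Add edge {6,10}. Now deg[10]=0, deg[6]=1.
Final: two remaining deg-1 vertices are 6, 11. Add edge {6,11}.

Answer: 1 5
2 10
3 5
4 11
5 8
7 10
8 11
9 11
6 10
6 11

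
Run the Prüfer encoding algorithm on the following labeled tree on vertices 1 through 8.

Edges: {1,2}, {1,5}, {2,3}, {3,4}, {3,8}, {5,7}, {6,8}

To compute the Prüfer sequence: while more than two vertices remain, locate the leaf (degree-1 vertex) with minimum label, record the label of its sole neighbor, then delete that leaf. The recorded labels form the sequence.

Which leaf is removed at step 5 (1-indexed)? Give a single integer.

Answer: 1

Derivation:
Step 1: current leaves = {4,6,7}. Remove leaf 4 (neighbor: 3).
Step 2: current leaves = {6,7}. Remove leaf 6 (neighbor: 8).
Step 3: current leaves = {7,8}. Remove leaf 7 (neighbor: 5).
Step 4: current leaves = {5,8}. Remove leaf 5 (neighbor: 1).
Step 5: current leaves = {1,8}. Remove leaf 1 (neighbor: 2).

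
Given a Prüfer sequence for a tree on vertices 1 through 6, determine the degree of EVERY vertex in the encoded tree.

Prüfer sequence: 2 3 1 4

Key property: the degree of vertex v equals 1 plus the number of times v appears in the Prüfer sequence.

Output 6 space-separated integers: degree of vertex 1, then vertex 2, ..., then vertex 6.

p_1 = 2: count[2] becomes 1
p_2 = 3: count[3] becomes 1
p_3 = 1: count[1] becomes 1
p_4 = 4: count[4] becomes 1
Degrees (1 + count): deg[1]=1+1=2, deg[2]=1+1=2, deg[3]=1+1=2, deg[4]=1+1=2, deg[5]=1+0=1, deg[6]=1+0=1

Answer: 2 2 2 2 1 1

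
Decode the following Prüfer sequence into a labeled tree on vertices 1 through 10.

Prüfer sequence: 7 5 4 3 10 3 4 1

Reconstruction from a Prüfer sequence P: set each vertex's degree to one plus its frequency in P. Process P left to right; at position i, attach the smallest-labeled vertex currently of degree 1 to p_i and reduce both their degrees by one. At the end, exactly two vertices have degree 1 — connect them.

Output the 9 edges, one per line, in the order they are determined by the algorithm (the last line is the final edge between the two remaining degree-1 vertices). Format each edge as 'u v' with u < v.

Answer: 2 7
5 6
4 5
3 7
8 10
3 9
3 4
1 4
1 10

Derivation:
Initial degrees: {1:2, 2:1, 3:3, 4:3, 5:2, 6:1, 7:2, 8:1, 9:1, 10:2}
Step 1: smallest deg-1 vertex = 2, p_1 = 7. Add edge {2,7}. Now deg[2]=0, deg[7]=1.
Step 2: smallest deg-1 vertex = 6, p_2 = 5. Add edge {5,6}. Now deg[6]=0, deg[5]=1.
Step 3: smallest deg-1 vertex = 5, p_3 = 4. Add edge {4,5}. Now deg[5]=0, deg[4]=2.
Step 4: smallest deg-1 vertex = 7, p_4 = 3. Add edge {3,7}. Now deg[7]=0, deg[3]=2.
Step 5: smallest deg-1 vertex = 8, p_5 = 10. Add edge {8,10}. Now deg[8]=0, deg[10]=1.
Step 6: smallest deg-1 vertex = 9, p_6 = 3. Add edge {3,9}. Now deg[9]=0, deg[3]=1.
Step 7: smallest deg-1 vertex = 3, p_7 = 4. Add edge {3,4}. Now deg[3]=0, deg[4]=1.
Step 8: smallest deg-1 vertex = 4, p_8 = 1. Add edge {1,4}. Now deg[4]=0, deg[1]=1.
Final: two remaining deg-1 vertices are 1, 10. Add edge {1,10}.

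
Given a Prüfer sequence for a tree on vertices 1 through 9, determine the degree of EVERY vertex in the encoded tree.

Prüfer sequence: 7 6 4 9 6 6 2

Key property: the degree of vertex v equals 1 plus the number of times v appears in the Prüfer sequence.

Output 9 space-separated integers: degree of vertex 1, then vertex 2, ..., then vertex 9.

Answer: 1 2 1 2 1 4 2 1 2

Derivation:
p_1 = 7: count[7] becomes 1
p_2 = 6: count[6] becomes 1
p_3 = 4: count[4] becomes 1
p_4 = 9: count[9] becomes 1
p_5 = 6: count[6] becomes 2
p_6 = 6: count[6] becomes 3
p_7 = 2: count[2] becomes 1
Degrees (1 + count): deg[1]=1+0=1, deg[2]=1+1=2, deg[3]=1+0=1, deg[4]=1+1=2, deg[5]=1+0=1, deg[6]=1+3=4, deg[7]=1+1=2, deg[8]=1+0=1, deg[9]=1+1=2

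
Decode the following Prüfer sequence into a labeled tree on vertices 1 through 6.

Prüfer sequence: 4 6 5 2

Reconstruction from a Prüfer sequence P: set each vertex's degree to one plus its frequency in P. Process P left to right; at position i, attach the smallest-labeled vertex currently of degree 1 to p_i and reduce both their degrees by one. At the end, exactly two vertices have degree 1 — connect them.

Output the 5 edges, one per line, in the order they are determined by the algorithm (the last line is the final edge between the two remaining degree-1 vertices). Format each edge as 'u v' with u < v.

Initial degrees: {1:1, 2:2, 3:1, 4:2, 5:2, 6:2}
Step 1: smallest deg-1 vertex = 1, p_1 = 4. Add edge {1,4}. Now deg[1]=0, deg[4]=1.
Step 2: smallest deg-1 vertex = 3, p_2 = 6. Add edge {3,6}. Now deg[3]=0, deg[6]=1.
Step 3: smallest deg-1 vertex = 4, p_3 = 5. Add edge {4,5}. Now deg[4]=0, deg[5]=1.
Step 4: smallest deg-1 vertex = 5, p_4 = 2. Add edge {2,5}. Now deg[5]=0, deg[2]=1.
Final: two remaining deg-1 vertices are 2, 6. Add edge {2,6}.

Answer: 1 4
3 6
4 5
2 5
2 6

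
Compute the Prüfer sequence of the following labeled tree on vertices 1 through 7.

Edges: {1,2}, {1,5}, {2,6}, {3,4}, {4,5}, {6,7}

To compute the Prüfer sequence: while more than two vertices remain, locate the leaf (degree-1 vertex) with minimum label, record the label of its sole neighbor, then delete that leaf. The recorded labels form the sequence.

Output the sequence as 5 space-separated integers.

Answer: 4 5 1 2 6

Derivation:
Step 1: leaves = {3,7}. Remove smallest leaf 3, emit neighbor 4.
Step 2: leaves = {4,7}. Remove smallest leaf 4, emit neighbor 5.
Step 3: leaves = {5,7}. Remove smallest leaf 5, emit neighbor 1.
Step 4: leaves = {1,7}. Remove smallest leaf 1, emit neighbor 2.
Step 5: leaves = {2,7}. Remove smallest leaf 2, emit neighbor 6.
Done: 2 vertices remain (6, 7). Sequence = [4 5 1 2 6]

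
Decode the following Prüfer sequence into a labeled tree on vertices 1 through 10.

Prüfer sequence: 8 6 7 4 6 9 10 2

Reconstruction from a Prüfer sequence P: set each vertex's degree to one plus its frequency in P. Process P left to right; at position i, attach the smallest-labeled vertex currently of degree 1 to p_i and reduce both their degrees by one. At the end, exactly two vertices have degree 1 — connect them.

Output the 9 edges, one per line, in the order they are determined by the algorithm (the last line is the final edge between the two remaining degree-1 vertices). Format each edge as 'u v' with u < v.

Initial degrees: {1:1, 2:2, 3:1, 4:2, 5:1, 6:3, 7:2, 8:2, 9:2, 10:2}
Step 1: smallest deg-1 vertex = 1, p_1 = 8. Add edge {1,8}. Now deg[1]=0, deg[8]=1.
Step 2: smallest deg-1 vertex = 3, p_2 = 6. Add edge {3,6}. Now deg[3]=0, deg[6]=2.
Step 3: smallest deg-1 vertex = 5, p_3 = 7. Add edge {5,7}. Now deg[5]=0, deg[7]=1.
Step 4: smallest deg-1 vertex = 7, p_4 = 4. Add edge {4,7}. Now deg[7]=0, deg[4]=1.
Step 5: smallest deg-1 vertex = 4, p_5 = 6. Add edge {4,6}. Now deg[4]=0, deg[6]=1.
Step 6: smallest deg-1 vertex = 6, p_6 = 9. Add edge {6,9}. Now deg[6]=0, deg[9]=1.
Step 7: smallest deg-1 vertex = 8, p_7 = 10. Add edge {8,10}. Now deg[8]=0, deg[10]=1.
Step 8: smallest deg-1 vertex = 9, p_8 = 2. Add edge {2,9}. Now deg[9]=0, deg[2]=1.
Final: two remaining deg-1 vertices are 2, 10. Add edge {2,10}.

Answer: 1 8
3 6
5 7
4 7
4 6
6 9
8 10
2 9
2 10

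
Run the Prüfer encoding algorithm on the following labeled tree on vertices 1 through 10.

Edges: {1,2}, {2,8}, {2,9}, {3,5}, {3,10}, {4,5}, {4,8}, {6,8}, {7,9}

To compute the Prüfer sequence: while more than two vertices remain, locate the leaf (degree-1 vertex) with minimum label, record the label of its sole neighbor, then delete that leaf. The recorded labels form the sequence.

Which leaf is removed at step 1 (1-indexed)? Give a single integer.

Step 1: current leaves = {1,6,7,10}. Remove leaf 1 (neighbor: 2).

Answer: 1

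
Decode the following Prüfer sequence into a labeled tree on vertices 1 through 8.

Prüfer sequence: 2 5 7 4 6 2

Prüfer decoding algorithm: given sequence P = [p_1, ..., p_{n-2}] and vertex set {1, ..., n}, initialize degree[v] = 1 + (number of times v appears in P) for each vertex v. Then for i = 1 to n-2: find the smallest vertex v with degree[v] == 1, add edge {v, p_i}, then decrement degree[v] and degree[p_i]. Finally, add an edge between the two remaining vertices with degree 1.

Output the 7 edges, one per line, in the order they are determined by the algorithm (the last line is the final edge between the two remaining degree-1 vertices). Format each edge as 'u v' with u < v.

Answer: 1 2
3 5
5 7
4 7
4 6
2 6
2 8

Derivation:
Initial degrees: {1:1, 2:3, 3:1, 4:2, 5:2, 6:2, 7:2, 8:1}
Step 1: smallest deg-1 vertex = 1, p_1 = 2. Add edge {1,2}. Now deg[1]=0, deg[2]=2.
Step 2: smallest deg-1 vertex = 3, p_2 = 5. Add edge {3,5}. Now deg[3]=0, deg[5]=1.
Step 3: smallest deg-1 vertex = 5, p_3 = 7. Add edge {5,7}. Now deg[5]=0, deg[7]=1.
Step 4: smallest deg-1 vertex = 7, p_4 = 4. Add edge {4,7}. Now deg[7]=0, deg[4]=1.
Step 5: smallest deg-1 vertex = 4, p_5 = 6. Add edge {4,6}. Now deg[4]=0, deg[6]=1.
Step 6: smallest deg-1 vertex = 6, p_6 = 2. Add edge {2,6}. Now deg[6]=0, deg[2]=1.
Final: two remaining deg-1 vertices are 2, 8. Add edge {2,8}.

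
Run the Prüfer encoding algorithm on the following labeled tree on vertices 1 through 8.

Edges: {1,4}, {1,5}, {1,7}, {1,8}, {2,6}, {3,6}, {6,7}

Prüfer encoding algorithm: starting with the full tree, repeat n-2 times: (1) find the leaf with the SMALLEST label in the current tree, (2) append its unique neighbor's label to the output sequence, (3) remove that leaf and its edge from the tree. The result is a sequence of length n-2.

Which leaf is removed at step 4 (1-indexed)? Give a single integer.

Answer: 5

Derivation:
Step 1: current leaves = {2,3,4,5,8}. Remove leaf 2 (neighbor: 6).
Step 2: current leaves = {3,4,5,8}. Remove leaf 3 (neighbor: 6).
Step 3: current leaves = {4,5,6,8}. Remove leaf 4 (neighbor: 1).
Step 4: current leaves = {5,6,8}. Remove leaf 5 (neighbor: 1).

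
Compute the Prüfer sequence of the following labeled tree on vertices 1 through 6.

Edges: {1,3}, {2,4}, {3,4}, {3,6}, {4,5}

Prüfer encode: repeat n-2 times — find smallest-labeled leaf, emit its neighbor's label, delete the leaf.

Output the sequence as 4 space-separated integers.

Answer: 3 4 4 3

Derivation:
Step 1: leaves = {1,2,5,6}. Remove smallest leaf 1, emit neighbor 3.
Step 2: leaves = {2,5,6}. Remove smallest leaf 2, emit neighbor 4.
Step 3: leaves = {5,6}. Remove smallest leaf 5, emit neighbor 4.
Step 4: leaves = {4,6}. Remove smallest leaf 4, emit neighbor 3.
Done: 2 vertices remain (3, 6). Sequence = [3 4 4 3]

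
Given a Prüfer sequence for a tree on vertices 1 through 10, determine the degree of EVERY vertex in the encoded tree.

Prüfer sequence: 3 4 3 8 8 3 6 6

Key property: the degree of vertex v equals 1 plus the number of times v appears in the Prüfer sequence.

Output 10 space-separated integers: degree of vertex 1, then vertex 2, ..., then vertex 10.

p_1 = 3: count[3] becomes 1
p_2 = 4: count[4] becomes 1
p_3 = 3: count[3] becomes 2
p_4 = 8: count[8] becomes 1
p_5 = 8: count[8] becomes 2
p_6 = 3: count[3] becomes 3
p_7 = 6: count[6] becomes 1
p_8 = 6: count[6] becomes 2
Degrees (1 + count): deg[1]=1+0=1, deg[2]=1+0=1, deg[3]=1+3=4, deg[4]=1+1=2, deg[5]=1+0=1, deg[6]=1+2=3, deg[7]=1+0=1, deg[8]=1+2=3, deg[9]=1+0=1, deg[10]=1+0=1

Answer: 1 1 4 2 1 3 1 3 1 1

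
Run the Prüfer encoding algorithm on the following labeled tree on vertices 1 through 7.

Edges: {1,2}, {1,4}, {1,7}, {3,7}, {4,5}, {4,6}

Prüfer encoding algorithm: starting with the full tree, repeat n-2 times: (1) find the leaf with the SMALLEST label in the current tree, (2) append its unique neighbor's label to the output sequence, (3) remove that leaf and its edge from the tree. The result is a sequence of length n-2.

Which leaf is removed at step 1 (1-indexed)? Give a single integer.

Answer: 2

Derivation:
Step 1: current leaves = {2,3,5,6}. Remove leaf 2 (neighbor: 1).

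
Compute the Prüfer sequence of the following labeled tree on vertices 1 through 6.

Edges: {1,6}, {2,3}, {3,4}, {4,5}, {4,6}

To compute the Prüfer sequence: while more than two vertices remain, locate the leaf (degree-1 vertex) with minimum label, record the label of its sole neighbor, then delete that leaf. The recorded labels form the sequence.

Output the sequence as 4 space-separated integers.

Step 1: leaves = {1,2,5}. Remove smallest leaf 1, emit neighbor 6.
Step 2: leaves = {2,5,6}. Remove smallest leaf 2, emit neighbor 3.
Step 3: leaves = {3,5,6}. Remove smallest leaf 3, emit neighbor 4.
Step 4: leaves = {5,6}. Remove smallest leaf 5, emit neighbor 4.
Done: 2 vertices remain (4, 6). Sequence = [6 3 4 4]

Answer: 6 3 4 4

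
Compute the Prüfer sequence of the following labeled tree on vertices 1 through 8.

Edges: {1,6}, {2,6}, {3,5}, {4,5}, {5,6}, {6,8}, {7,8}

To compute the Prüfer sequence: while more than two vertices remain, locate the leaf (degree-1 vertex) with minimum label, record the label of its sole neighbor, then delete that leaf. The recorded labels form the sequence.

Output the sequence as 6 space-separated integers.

Step 1: leaves = {1,2,3,4,7}. Remove smallest leaf 1, emit neighbor 6.
Step 2: leaves = {2,3,4,7}. Remove smallest leaf 2, emit neighbor 6.
Step 3: leaves = {3,4,7}. Remove smallest leaf 3, emit neighbor 5.
Step 4: leaves = {4,7}. Remove smallest leaf 4, emit neighbor 5.
Step 5: leaves = {5,7}. Remove smallest leaf 5, emit neighbor 6.
Step 6: leaves = {6,7}. Remove smallest leaf 6, emit neighbor 8.
Done: 2 vertices remain (7, 8). Sequence = [6 6 5 5 6 8]

Answer: 6 6 5 5 6 8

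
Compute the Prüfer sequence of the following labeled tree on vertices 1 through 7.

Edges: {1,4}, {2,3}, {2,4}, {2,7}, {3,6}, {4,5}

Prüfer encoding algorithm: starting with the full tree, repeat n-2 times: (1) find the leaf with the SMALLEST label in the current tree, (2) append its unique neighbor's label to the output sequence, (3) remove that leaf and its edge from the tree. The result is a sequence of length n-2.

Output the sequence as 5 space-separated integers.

Answer: 4 4 2 3 2

Derivation:
Step 1: leaves = {1,5,6,7}. Remove smallest leaf 1, emit neighbor 4.
Step 2: leaves = {5,6,7}. Remove smallest leaf 5, emit neighbor 4.
Step 3: leaves = {4,6,7}. Remove smallest leaf 4, emit neighbor 2.
Step 4: leaves = {6,7}. Remove smallest leaf 6, emit neighbor 3.
Step 5: leaves = {3,7}. Remove smallest leaf 3, emit neighbor 2.
Done: 2 vertices remain (2, 7). Sequence = [4 4 2 3 2]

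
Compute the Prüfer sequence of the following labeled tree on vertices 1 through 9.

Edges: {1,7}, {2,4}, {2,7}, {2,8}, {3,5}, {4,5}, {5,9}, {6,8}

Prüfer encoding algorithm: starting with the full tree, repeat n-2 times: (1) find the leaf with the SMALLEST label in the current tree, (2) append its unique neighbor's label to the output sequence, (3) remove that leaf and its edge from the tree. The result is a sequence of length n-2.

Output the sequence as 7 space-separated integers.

Answer: 7 5 8 2 2 4 5

Derivation:
Step 1: leaves = {1,3,6,9}. Remove smallest leaf 1, emit neighbor 7.
Step 2: leaves = {3,6,7,9}. Remove smallest leaf 3, emit neighbor 5.
Step 3: leaves = {6,7,9}. Remove smallest leaf 6, emit neighbor 8.
Step 4: leaves = {7,8,9}. Remove smallest leaf 7, emit neighbor 2.
Step 5: leaves = {8,9}. Remove smallest leaf 8, emit neighbor 2.
Step 6: leaves = {2,9}. Remove smallest leaf 2, emit neighbor 4.
Step 7: leaves = {4,9}. Remove smallest leaf 4, emit neighbor 5.
Done: 2 vertices remain (5, 9). Sequence = [7 5 8 2 2 4 5]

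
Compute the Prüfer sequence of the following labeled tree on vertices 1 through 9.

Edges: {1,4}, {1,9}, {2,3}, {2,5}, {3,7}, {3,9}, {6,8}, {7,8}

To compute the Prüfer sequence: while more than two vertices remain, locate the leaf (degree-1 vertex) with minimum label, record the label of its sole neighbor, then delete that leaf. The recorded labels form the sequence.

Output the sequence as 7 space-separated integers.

Answer: 1 9 2 3 8 7 3

Derivation:
Step 1: leaves = {4,5,6}. Remove smallest leaf 4, emit neighbor 1.
Step 2: leaves = {1,5,6}. Remove smallest leaf 1, emit neighbor 9.
Step 3: leaves = {5,6,9}. Remove smallest leaf 5, emit neighbor 2.
Step 4: leaves = {2,6,9}. Remove smallest leaf 2, emit neighbor 3.
Step 5: leaves = {6,9}. Remove smallest leaf 6, emit neighbor 8.
Step 6: leaves = {8,9}. Remove smallest leaf 8, emit neighbor 7.
Step 7: leaves = {7,9}. Remove smallest leaf 7, emit neighbor 3.
Done: 2 vertices remain (3, 9). Sequence = [1 9 2 3 8 7 3]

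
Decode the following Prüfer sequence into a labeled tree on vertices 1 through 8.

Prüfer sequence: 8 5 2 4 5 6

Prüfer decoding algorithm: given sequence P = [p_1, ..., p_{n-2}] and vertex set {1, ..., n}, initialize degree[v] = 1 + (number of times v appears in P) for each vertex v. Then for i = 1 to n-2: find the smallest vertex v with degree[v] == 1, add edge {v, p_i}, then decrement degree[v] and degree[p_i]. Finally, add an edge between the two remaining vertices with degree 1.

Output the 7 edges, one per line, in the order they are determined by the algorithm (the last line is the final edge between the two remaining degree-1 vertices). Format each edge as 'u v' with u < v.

Initial degrees: {1:1, 2:2, 3:1, 4:2, 5:3, 6:2, 7:1, 8:2}
Step 1: smallest deg-1 vertex = 1, p_1 = 8. Add edge {1,8}. Now deg[1]=0, deg[8]=1.
Step 2: smallest deg-1 vertex = 3, p_2 = 5. Add edge {3,5}. Now deg[3]=0, deg[5]=2.
Step 3: smallest deg-1 vertex = 7, p_3 = 2. Add edge {2,7}. Now deg[7]=0, deg[2]=1.
Step 4: smallest deg-1 vertex = 2, p_4 = 4. Add edge {2,4}. Now deg[2]=0, deg[4]=1.
Step 5: smallest deg-1 vertex = 4, p_5 = 5. Add edge {4,5}. Now deg[4]=0, deg[5]=1.
Step 6: smallest deg-1 vertex = 5, p_6 = 6. Add edge {5,6}. Now deg[5]=0, deg[6]=1.
Final: two remaining deg-1 vertices are 6, 8. Add edge {6,8}.

Answer: 1 8
3 5
2 7
2 4
4 5
5 6
6 8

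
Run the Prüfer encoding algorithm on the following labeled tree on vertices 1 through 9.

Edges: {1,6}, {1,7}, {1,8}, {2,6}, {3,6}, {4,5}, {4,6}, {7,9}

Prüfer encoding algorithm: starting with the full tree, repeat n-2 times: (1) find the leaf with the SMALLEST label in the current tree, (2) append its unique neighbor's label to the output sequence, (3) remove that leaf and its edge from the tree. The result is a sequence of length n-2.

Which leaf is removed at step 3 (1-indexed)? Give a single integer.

Answer: 5

Derivation:
Step 1: current leaves = {2,3,5,8,9}. Remove leaf 2 (neighbor: 6).
Step 2: current leaves = {3,5,8,9}. Remove leaf 3 (neighbor: 6).
Step 3: current leaves = {5,8,9}. Remove leaf 5 (neighbor: 4).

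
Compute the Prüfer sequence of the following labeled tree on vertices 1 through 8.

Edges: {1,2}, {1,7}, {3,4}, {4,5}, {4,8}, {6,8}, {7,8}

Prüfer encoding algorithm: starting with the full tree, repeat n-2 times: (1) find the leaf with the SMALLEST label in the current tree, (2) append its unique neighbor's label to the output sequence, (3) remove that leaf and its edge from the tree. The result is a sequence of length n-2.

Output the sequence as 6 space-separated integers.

Answer: 1 7 4 4 8 8

Derivation:
Step 1: leaves = {2,3,5,6}. Remove smallest leaf 2, emit neighbor 1.
Step 2: leaves = {1,3,5,6}. Remove smallest leaf 1, emit neighbor 7.
Step 3: leaves = {3,5,6,7}. Remove smallest leaf 3, emit neighbor 4.
Step 4: leaves = {5,6,7}. Remove smallest leaf 5, emit neighbor 4.
Step 5: leaves = {4,6,7}. Remove smallest leaf 4, emit neighbor 8.
Step 6: leaves = {6,7}. Remove smallest leaf 6, emit neighbor 8.
Done: 2 vertices remain (7, 8). Sequence = [1 7 4 4 8 8]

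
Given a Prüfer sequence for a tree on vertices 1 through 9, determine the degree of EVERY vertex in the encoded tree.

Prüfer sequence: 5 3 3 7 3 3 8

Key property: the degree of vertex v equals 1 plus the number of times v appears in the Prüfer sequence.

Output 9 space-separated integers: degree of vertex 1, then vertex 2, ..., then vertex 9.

p_1 = 5: count[5] becomes 1
p_2 = 3: count[3] becomes 1
p_3 = 3: count[3] becomes 2
p_4 = 7: count[7] becomes 1
p_5 = 3: count[3] becomes 3
p_6 = 3: count[3] becomes 4
p_7 = 8: count[8] becomes 1
Degrees (1 + count): deg[1]=1+0=1, deg[2]=1+0=1, deg[3]=1+4=5, deg[4]=1+0=1, deg[5]=1+1=2, deg[6]=1+0=1, deg[7]=1+1=2, deg[8]=1+1=2, deg[9]=1+0=1

Answer: 1 1 5 1 2 1 2 2 1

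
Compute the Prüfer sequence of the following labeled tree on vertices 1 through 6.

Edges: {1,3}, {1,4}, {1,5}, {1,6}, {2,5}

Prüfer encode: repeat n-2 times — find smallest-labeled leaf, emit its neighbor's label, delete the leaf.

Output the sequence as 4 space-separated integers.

Step 1: leaves = {2,3,4,6}. Remove smallest leaf 2, emit neighbor 5.
Step 2: leaves = {3,4,5,6}. Remove smallest leaf 3, emit neighbor 1.
Step 3: leaves = {4,5,6}. Remove smallest leaf 4, emit neighbor 1.
Step 4: leaves = {5,6}. Remove smallest leaf 5, emit neighbor 1.
Done: 2 vertices remain (1, 6). Sequence = [5 1 1 1]

Answer: 5 1 1 1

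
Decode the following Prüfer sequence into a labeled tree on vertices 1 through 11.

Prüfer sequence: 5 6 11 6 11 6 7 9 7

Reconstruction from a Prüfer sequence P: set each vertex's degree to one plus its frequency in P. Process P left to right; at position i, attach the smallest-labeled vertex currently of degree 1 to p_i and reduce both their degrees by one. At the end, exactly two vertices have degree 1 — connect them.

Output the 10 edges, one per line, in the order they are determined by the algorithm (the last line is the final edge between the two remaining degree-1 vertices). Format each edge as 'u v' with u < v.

Answer: 1 5
2 6
3 11
4 6
5 11
6 8
6 7
9 10
7 9
7 11

Derivation:
Initial degrees: {1:1, 2:1, 3:1, 4:1, 5:2, 6:4, 7:3, 8:1, 9:2, 10:1, 11:3}
Step 1: smallest deg-1 vertex = 1, p_1 = 5. Add edge {1,5}. Now deg[1]=0, deg[5]=1.
Step 2: smallest deg-1 vertex = 2, p_2 = 6. Add edge {2,6}. Now deg[2]=0, deg[6]=3.
Step 3: smallest deg-1 vertex = 3, p_3 = 11. Add edge {3,11}. Now deg[3]=0, deg[11]=2.
Step 4: smallest deg-1 vertex = 4, p_4 = 6. Add edge {4,6}. Now deg[4]=0, deg[6]=2.
Step 5: smallest deg-1 vertex = 5, p_5 = 11. Add edge {5,11}. Now deg[5]=0, deg[11]=1.
Step 6: smallest deg-1 vertex = 8, p_6 = 6. Add edge {6,8}. Now deg[8]=0, deg[6]=1.
Step 7: smallest deg-1 vertex = 6, p_7 = 7. Add edge {6,7}. Now deg[6]=0, deg[7]=2.
Step 8: smallest deg-1 vertex = 10, p_8 = 9. Add edge {9,10}. Now deg[10]=0, deg[9]=1.
Step 9: smallest deg-1 vertex = 9, p_9 = 7. Add edge {7,9}. Now deg[9]=0, deg[7]=1.
Final: two remaining deg-1 vertices are 7, 11. Add edge {7,11}.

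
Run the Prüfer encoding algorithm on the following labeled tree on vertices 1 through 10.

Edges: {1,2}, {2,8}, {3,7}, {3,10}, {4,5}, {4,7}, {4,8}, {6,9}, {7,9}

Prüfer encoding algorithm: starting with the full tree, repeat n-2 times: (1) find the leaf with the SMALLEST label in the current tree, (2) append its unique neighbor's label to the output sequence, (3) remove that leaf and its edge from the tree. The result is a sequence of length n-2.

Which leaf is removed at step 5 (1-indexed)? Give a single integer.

Step 1: current leaves = {1,5,6,10}. Remove leaf 1 (neighbor: 2).
Step 2: current leaves = {2,5,6,10}. Remove leaf 2 (neighbor: 8).
Step 3: current leaves = {5,6,8,10}. Remove leaf 5 (neighbor: 4).
Step 4: current leaves = {6,8,10}. Remove leaf 6 (neighbor: 9).
Step 5: current leaves = {8,9,10}. Remove leaf 8 (neighbor: 4).

Answer: 8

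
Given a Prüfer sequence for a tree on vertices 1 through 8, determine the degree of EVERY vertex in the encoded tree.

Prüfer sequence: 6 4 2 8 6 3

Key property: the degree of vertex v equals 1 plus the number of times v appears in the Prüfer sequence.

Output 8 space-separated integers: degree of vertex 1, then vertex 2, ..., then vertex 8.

p_1 = 6: count[6] becomes 1
p_2 = 4: count[4] becomes 1
p_3 = 2: count[2] becomes 1
p_4 = 8: count[8] becomes 1
p_5 = 6: count[6] becomes 2
p_6 = 3: count[3] becomes 1
Degrees (1 + count): deg[1]=1+0=1, deg[2]=1+1=2, deg[3]=1+1=2, deg[4]=1+1=2, deg[5]=1+0=1, deg[6]=1+2=3, deg[7]=1+0=1, deg[8]=1+1=2

Answer: 1 2 2 2 1 3 1 2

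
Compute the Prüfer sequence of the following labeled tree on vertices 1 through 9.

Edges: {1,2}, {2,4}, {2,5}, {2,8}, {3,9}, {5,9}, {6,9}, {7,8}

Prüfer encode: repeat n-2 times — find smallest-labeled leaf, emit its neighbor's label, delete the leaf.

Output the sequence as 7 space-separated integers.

Answer: 2 9 2 9 8 2 5

Derivation:
Step 1: leaves = {1,3,4,6,7}. Remove smallest leaf 1, emit neighbor 2.
Step 2: leaves = {3,4,6,7}. Remove smallest leaf 3, emit neighbor 9.
Step 3: leaves = {4,6,7}. Remove smallest leaf 4, emit neighbor 2.
Step 4: leaves = {6,7}. Remove smallest leaf 6, emit neighbor 9.
Step 5: leaves = {7,9}. Remove smallest leaf 7, emit neighbor 8.
Step 6: leaves = {8,9}. Remove smallest leaf 8, emit neighbor 2.
Step 7: leaves = {2,9}. Remove smallest leaf 2, emit neighbor 5.
Done: 2 vertices remain (5, 9). Sequence = [2 9 2 9 8 2 5]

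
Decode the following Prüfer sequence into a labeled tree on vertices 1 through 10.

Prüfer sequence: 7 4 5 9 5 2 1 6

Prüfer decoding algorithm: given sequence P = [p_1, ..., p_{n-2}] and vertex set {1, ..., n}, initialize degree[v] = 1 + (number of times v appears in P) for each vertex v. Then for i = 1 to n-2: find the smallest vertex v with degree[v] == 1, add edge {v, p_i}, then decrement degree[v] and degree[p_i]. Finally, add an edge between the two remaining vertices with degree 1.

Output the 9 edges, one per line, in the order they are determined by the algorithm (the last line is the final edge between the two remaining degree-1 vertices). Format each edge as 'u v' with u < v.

Answer: 3 7
4 7
4 5
8 9
5 9
2 5
1 2
1 6
6 10

Derivation:
Initial degrees: {1:2, 2:2, 3:1, 4:2, 5:3, 6:2, 7:2, 8:1, 9:2, 10:1}
Step 1: smallest deg-1 vertex = 3, p_1 = 7. Add edge {3,7}. Now deg[3]=0, deg[7]=1.
Step 2: smallest deg-1 vertex = 7, p_2 = 4. Add edge {4,7}. Now deg[7]=0, deg[4]=1.
Step 3: smallest deg-1 vertex = 4, p_3 = 5. Add edge {4,5}. Now deg[4]=0, deg[5]=2.
Step 4: smallest deg-1 vertex = 8, p_4 = 9. Add edge {8,9}. Now deg[8]=0, deg[9]=1.
Step 5: smallest deg-1 vertex = 9, p_5 = 5. Add edge {5,9}. Now deg[9]=0, deg[5]=1.
Step 6: smallest deg-1 vertex = 5, p_6 = 2. Add edge {2,5}. Now deg[5]=0, deg[2]=1.
Step 7: smallest deg-1 vertex = 2, p_7 = 1. Add edge {1,2}. Now deg[2]=0, deg[1]=1.
Step 8: smallest deg-1 vertex = 1, p_8 = 6. Add edge {1,6}. Now deg[1]=0, deg[6]=1.
Final: two remaining deg-1 vertices are 6, 10. Add edge {6,10}.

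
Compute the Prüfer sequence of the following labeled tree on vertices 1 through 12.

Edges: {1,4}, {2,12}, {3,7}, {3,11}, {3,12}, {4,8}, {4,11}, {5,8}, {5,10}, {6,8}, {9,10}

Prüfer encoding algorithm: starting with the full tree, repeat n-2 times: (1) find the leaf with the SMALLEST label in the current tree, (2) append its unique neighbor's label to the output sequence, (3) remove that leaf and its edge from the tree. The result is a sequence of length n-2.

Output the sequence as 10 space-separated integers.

Step 1: leaves = {1,2,6,7,9}. Remove smallest leaf 1, emit neighbor 4.
Step 2: leaves = {2,6,7,9}. Remove smallest leaf 2, emit neighbor 12.
Step 3: leaves = {6,7,9,12}. Remove smallest leaf 6, emit neighbor 8.
Step 4: leaves = {7,9,12}. Remove smallest leaf 7, emit neighbor 3.
Step 5: leaves = {9,12}. Remove smallest leaf 9, emit neighbor 10.
Step 6: leaves = {10,12}. Remove smallest leaf 10, emit neighbor 5.
Step 7: leaves = {5,12}. Remove smallest leaf 5, emit neighbor 8.
Step 8: leaves = {8,12}. Remove smallest leaf 8, emit neighbor 4.
Step 9: leaves = {4,12}. Remove smallest leaf 4, emit neighbor 11.
Step 10: leaves = {11,12}. Remove smallest leaf 11, emit neighbor 3.
Done: 2 vertices remain (3, 12). Sequence = [4 12 8 3 10 5 8 4 11 3]

Answer: 4 12 8 3 10 5 8 4 11 3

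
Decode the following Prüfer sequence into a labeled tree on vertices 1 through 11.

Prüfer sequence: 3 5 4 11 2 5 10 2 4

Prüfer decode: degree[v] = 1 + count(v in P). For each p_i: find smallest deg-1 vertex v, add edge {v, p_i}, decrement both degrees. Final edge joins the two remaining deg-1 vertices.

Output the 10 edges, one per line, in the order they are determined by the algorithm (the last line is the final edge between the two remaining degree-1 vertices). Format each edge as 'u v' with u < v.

Answer: 1 3
3 5
4 6
7 11
2 8
5 9
5 10
2 10
2 4
4 11

Derivation:
Initial degrees: {1:1, 2:3, 3:2, 4:3, 5:3, 6:1, 7:1, 8:1, 9:1, 10:2, 11:2}
Step 1: smallest deg-1 vertex = 1, p_1 = 3. Add edge {1,3}. Now deg[1]=0, deg[3]=1.
Step 2: smallest deg-1 vertex = 3, p_2 = 5. Add edge {3,5}. Now deg[3]=0, deg[5]=2.
Step 3: smallest deg-1 vertex = 6, p_3 = 4. Add edge {4,6}. Now deg[6]=0, deg[4]=2.
Step 4: smallest deg-1 vertex = 7, p_4 = 11. Add edge {7,11}. Now deg[7]=0, deg[11]=1.
Step 5: smallest deg-1 vertex = 8, p_5 = 2. Add edge {2,8}. Now deg[8]=0, deg[2]=2.
Step 6: smallest deg-1 vertex = 9, p_6 = 5. Add edge {5,9}. Now deg[9]=0, deg[5]=1.
Step 7: smallest deg-1 vertex = 5, p_7 = 10. Add edge {5,10}. Now deg[5]=0, deg[10]=1.
Step 8: smallest deg-1 vertex = 10, p_8 = 2. Add edge {2,10}. Now deg[10]=0, deg[2]=1.
Step 9: smallest deg-1 vertex = 2, p_9 = 4. Add edge {2,4}. Now deg[2]=0, deg[4]=1.
Final: two remaining deg-1 vertices are 4, 11. Add edge {4,11}.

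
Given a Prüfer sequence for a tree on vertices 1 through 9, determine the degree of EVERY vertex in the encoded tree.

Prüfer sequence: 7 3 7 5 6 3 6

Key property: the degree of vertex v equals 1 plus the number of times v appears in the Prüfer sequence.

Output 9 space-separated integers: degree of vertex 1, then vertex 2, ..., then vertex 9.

Answer: 1 1 3 1 2 3 3 1 1

Derivation:
p_1 = 7: count[7] becomes 1
p_2 = 3: count[3] becomes 1
p_3 = 7: count[7] becomes 2
p_4 = 5: count[5] becomes 1
p_5 = 6: count[6] becomes 1
p_6 = 3: count[3] becomes 2
p_7 = 6: count[6] becomes 2
Degrees (1 + count): deg[1]=1+0=1, deg[2]=1+0=1, deg[3]=1+2=3, deg[4]=1+0=1, deg[5]=1+1=2, deg[6]=1+2=3, deg[7]=1+2=3, deg[8]=1+0=1, deg[9]=1+0=1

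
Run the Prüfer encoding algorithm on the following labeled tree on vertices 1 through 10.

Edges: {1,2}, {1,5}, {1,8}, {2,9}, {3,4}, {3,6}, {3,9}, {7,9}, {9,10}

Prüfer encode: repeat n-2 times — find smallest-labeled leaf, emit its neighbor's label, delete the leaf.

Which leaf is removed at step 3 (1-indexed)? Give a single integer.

Answer: 6

Derivation:
Step 1: current leaves = {4,5,6,7,8,10}. Remove leaf 4 (neighbor: 3).
Step 2: current leaves = {5,6,7,8,10}. Remove leaf 5 (neighbor: 1).
Step 3: current leaves = {6,7,8,10}. Remove leaf 6 (neighbor: 3).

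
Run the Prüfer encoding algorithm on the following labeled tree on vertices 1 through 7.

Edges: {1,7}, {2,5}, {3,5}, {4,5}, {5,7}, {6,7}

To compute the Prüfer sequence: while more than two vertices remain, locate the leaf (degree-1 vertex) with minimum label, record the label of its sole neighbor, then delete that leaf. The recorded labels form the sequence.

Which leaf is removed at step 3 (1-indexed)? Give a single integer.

Answer: 3

Derivation:
Step 1: current leaves = {1,2,3,4,6}. Remove leaf 1 (neighbor: 7).
Step 2: current leaves = {2,3,4,6}. Remove leaf 2 (neighbor: 5).
Step 3: current leaves = {3,4,6}. Remove leaf 3 (neighbor: 5).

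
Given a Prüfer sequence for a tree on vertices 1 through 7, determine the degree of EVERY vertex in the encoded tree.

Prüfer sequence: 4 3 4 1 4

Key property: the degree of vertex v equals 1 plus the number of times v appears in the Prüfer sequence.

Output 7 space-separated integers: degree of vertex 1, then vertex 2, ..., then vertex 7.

Answer: 2 1 2 4 1 1 1

Derivation:
p_1 = 4: count[4] becomes 1
p_2 = 3: count[3] becomes 1
p_3 = 4: count[4] becomes 2
p_4 = 1: count[1] becomes 1
p_5 = 4: count[4] becomes 3
Degrees (1 + count): deg[1]=1+1=2, deg[2]=1+0=1, deg[3]=1+1=2, deg[4]=1+3=4, deg[5]=1+0=1, deg[6]=1+0=1, deg[7]=1+0=1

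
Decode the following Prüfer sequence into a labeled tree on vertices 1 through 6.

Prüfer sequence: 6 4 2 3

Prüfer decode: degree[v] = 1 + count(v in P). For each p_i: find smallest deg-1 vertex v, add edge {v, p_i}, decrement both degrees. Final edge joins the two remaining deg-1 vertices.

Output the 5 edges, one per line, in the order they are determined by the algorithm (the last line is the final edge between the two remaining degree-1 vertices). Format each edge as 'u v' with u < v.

Initial degrees: {1:1, 2:2, 3:2, 4:2, 5:1, 6:2}
Step 1: smallest deg-1 vertex = 1, p_1 = 6. Add edge {1,6}. Now deg[1]=0, deg[6]=1.
Step 2: smallest deg-1 vertex = 5, p_2 = 4. Add edge {4,5}. Now deg[5]=0, deg[4]=1.
Step 3: smallest deg-1 vertex = 4, p_3 = 2. Add edge {2,4}. Now deg[4]=0, deg[2]=1.
Step 4: smallest deg-1 vertex = 2, p_4 = 3. Add edge {2,3}. Now deg[2]=0, deg[3]=1.
Final: two remaining deg-1 vertices are 3, 6. Add edge {3,6}.

Answer: 1 6
4 5
2 4
2 3
3 6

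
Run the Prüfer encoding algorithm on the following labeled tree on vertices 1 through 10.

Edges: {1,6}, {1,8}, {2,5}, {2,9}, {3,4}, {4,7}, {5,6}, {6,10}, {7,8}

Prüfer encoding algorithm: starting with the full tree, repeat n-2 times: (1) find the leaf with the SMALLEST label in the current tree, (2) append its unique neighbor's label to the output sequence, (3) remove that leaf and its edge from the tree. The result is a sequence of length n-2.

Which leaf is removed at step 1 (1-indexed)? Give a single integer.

Step 1: current leaves = {3,9,10}. Remove leaf 3 (neighbor: 4).

Answer: 3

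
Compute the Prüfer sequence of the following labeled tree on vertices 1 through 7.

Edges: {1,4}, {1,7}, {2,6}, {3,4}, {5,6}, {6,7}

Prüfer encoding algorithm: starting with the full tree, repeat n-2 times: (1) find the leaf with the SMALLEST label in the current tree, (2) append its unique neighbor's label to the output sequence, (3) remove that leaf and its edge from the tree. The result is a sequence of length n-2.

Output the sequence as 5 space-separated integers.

Answer: 6 4 1 7 6

Derivation:
Step 1: leaves = {2,3,5}. Remove smallest leaf 2, emit neighbor 6.
Step 2: leaves = {3,5}. Remove smallest leaf 3, emit neighbor 4.
Step 3: leaves = {4,5}. Remove smallest leaf 4, emit neighbor 1.
Step 4: leaves = {1,5}. Remove smallest leaf 1, emit neighbor 7.
Step 5: leaves = {5,7}. Remove smallest leaf 5, emit neighbor 6.
Done: 2 vertices remain (6, 7). Sequence = [6 4 1 7 6]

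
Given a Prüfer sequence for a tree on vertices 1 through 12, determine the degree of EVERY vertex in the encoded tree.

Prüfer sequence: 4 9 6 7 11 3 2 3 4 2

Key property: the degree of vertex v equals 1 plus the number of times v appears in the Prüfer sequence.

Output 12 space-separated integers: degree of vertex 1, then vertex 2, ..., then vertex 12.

p_1 = 4: count[4] becomes 1
p_2 = 9: count[9] becomes 1
p_3 = 6: count[6] becomes 1
p_4 = 7: count[7] becomes 1
p_5 = 11: count[11] becomes 1
p_6 = 3: count[3] becomes 1
p_7 = 2: count[2] becomes 1
p_8 = 3: count[3] becomes 2
p_9 = 4: count[4] becomes 2
p_10 = 2: count[2] becomes 2
Degrees (1 + count): deg[1]=1+0=1, deg[2]=1+2=3, deg[3]=1+2=3, deg[4]=1+2=3, deg[5]=1+0=1, deg[6]=1+1=2, deg[7]=1+1=2, deg[8]=1+0=1, deg[9]=1+1=2, deg[10]=1+0=1, deg[11]=1+1=2, deg[12]=1+0=1

Answer: 1 3 3 3 1 2 2 1 2 1 2 1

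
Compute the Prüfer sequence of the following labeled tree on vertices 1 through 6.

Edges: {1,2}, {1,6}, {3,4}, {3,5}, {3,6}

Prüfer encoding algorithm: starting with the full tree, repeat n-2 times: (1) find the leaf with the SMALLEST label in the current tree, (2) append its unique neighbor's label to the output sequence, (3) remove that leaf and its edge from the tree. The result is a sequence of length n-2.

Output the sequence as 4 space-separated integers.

Answer: 1 6 3 3

Derivation:
Step 1: leaves = {2,4,5}. Remove smallest leaf 2, emit neighbor 1.
Step 2: leaves = {1,4,5}. Remove smallest leaf 1, emit neighbor 6.
Step 3: leaves = {4,5,6}. Remove smallest leaf 4, emit neighbor 3.
Step 4: leaves = {5,6}. Remove smallest leaf 5, emit neighbor 3.
Done: 2 vertices remain (3, 6). Sequence = [1 6 3 3]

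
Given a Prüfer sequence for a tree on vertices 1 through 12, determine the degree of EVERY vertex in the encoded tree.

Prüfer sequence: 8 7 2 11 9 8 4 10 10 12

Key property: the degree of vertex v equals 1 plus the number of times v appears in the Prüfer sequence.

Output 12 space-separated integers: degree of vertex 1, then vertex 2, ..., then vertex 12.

p_1 = 8: count[8] becomes 1
p_2 = 7: count[7] becomes 1
p_3 = 2: count[2] becomes 1
p_4 = 11: count[11] becomes 1
p_5 = 9: count[9] becomes 1
p_6 = 8: count[8] becomes 2
p_7 = 4: count[4] becomes 1
p_8 = 10: count[10] becomes 1
p_9 = 10: count[10] becomes 2
p_10 = 12: count[12] becomes 1
Degrees (1 + count): deg[1]=1+0=1, deg[2]=1+1=2, deg[3]=1+0=1, deg[4]=1+1=2, deg[5]=1+0=1, deg[6]=1+0=1, deg[7]=1+1=2, deg[8]=1+2=3, deg[9]=1+1=2, deg[10]=1+2=3, deg[11]=1+1=2, deg[12]=1+1=2

Answer: 1 2 1 2 1 1 2 3 2 3 2 2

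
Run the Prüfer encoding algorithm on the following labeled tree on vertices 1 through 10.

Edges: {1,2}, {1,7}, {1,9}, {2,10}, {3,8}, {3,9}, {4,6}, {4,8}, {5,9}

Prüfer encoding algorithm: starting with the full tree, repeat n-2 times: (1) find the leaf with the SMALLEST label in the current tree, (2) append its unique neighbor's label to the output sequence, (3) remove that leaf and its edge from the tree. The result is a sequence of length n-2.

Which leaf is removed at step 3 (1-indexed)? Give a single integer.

Answer: 4

Derivation:
Step 1: current leaves = {5,6,7,10}. Remove leaf 5 (neighbor: 9).
Step 2: current leaves = {6,7,10}. Remove leaf 6 (neighbor: 4).
Step 3: current leaves = {4,7,10}. Remove leaf 4 (neighbor: 8).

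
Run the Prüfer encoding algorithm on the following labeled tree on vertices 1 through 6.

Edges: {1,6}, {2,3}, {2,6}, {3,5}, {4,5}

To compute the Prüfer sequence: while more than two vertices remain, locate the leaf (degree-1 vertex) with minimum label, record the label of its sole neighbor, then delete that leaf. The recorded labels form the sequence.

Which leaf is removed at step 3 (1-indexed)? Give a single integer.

Answer: 5

Derivation:
Step 1: current leaves = {1,4}. Remove leaf 1 (neighbor: 6).
Step 2: current leaves = {4,6}. Remove leaf 4 (neighbor: 5).
Step 3: current leaves = {5,6}. Remove leaf 5 (neighbor: 3).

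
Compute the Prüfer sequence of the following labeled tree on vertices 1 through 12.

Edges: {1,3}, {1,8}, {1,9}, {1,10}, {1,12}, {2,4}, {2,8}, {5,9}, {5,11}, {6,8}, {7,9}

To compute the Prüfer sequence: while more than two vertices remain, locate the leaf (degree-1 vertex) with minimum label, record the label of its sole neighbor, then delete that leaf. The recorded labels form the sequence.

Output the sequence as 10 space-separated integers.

Answer: 1 2 8 8 9 1 1 5 9 1

Derivation:
Step 1: leaves = {3,4,6,7,10,11,12}. Remove smallest leaf 3, emit neighbor 1.
Step 2: leaves = {4,6,7,10,11,12}. Remove smallest leaf 4, emit neighbor 2.
Step 3: leaves = {2,6,7,10,11,12}. Remove smallest leaf 2, emit neighbor 8.
Step 4: leaves = {6,7,10,11,12}. Remove smallest leaf 6, emit neighbor 8.
Step 5: leaves = {7,8,10,11,12}. Remove smallest leaf 7, emit neighbor 9.
Step 6: leaves = {8,10,11,12}. Remove smallest leaf 8, emit neighbor 1.
Step 7: leaves = {10,11,12}. Remove smallest leaf 10, emit neighbor 1.
Step 8: leaves = {11,12}. Remove smallest leaf 11, emit neighbor 5.
Step 9: leaves = {5,12}. Remove smallest leaf 5, emit neighbor 9.
Step 10: leaves = {9,12}. Remove smallest leaf 9, emit neighbor 1.
Done: 2 vertices remain (1, 12). Sequence = [1 2 8 8 9 1 1 5 9 1]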